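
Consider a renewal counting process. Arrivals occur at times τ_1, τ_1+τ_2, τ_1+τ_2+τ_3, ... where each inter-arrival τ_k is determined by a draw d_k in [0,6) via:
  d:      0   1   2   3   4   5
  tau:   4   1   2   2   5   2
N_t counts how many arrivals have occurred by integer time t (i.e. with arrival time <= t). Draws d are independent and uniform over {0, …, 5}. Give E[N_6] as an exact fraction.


97333/46656

Inter-arrival values over d=0..5: [4, 1, 2, 2, 5, 2]
Each d has probability 1/6, so the pmf of τ is: f(1) = 1/6, f(2) = 1/2, f(4) = 1/6, f(5) = 1/6
Renewal equation for m(n) = E[N_n]: condition on τ_1 = k (if k <= n, one arrival plus a fresh copy on the remaining n−k steps): m(n) = F(n) + Σ_{k<=n} f(k)·m(n−k), where F(n) = P(τ <= n) and m(0) = 0
m(1) = F(1) = 1/6
m(2) = F(2) + f(1)·m(1) = 2/3 + 1/6·1/6 = 25/36
m(3) = F(3) + f(1)·m(2) + f(2)·m(1) = 2/3 + 1/6·25/36 + 1/2·1/6 = 187/216
m(4) = F(4) + f(1)·m(3) + f(2)·m(2) = 5/6 + 1/6·187/216 + 1/2·25/36 = 1717/1296
m(5) = F(5) + f(1)·m(4) + f(2)·m(3) + f(4)·m(1) = 1 + 1/6·1717/1296 + 1/2·187/216 + 1/6·1/6 = 13075/7776
m(6) = F(6) + f(1)·m(5) + f(2)·m(4) + f(4)·m(2) + f(5)·m(1) = 1 + 1/6·13075/7776 + 1/2·1717/1296 + 1/6·25/36 + 1/6·1/6 = 97333/46656
E[N_6] = m(6) = 97333/46656


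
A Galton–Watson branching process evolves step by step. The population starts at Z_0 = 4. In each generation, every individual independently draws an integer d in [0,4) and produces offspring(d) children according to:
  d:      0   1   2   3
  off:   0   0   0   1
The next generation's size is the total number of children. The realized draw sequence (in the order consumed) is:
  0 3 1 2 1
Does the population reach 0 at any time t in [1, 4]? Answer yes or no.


yes

gen 0: Z_0=4, draws=[0, 3, 1, 2], offspring=[0, 1, 0, 0], Z_1=1
gen 1: Z_1=1, draws=[1], offspring=[0], Z_2=0
gen 2: Z_2=0, draws=[], offspring=[], Z_3=0
gen 3: Z_3=0, draws=[], offspring=[], Z_4=0


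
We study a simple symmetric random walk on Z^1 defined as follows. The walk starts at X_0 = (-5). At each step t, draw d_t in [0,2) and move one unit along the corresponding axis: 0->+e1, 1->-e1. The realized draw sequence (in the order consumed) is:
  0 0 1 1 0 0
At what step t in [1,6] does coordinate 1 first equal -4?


1

t=0: X=(-5), d=0 → +e1, X_1=(-4)
t=1: X=(-4), d=0 → +e1, X_2=(-3)
t=2: X=(-3), d=1 → -e1, X_3=(-4)
t=3: X=(-4), d=1 → -e1, X_4=(-5)
t=4: X=(-5), d=0 → +e1, X_5=(-4)
t=5: X=(-4), d=0 → +e1, X_6=(-3)


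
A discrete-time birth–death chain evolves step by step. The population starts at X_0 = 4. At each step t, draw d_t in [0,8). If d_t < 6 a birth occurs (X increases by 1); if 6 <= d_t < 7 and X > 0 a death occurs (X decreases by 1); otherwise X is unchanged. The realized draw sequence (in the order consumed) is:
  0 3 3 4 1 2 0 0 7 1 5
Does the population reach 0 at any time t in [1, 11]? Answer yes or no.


t=0: X=4, d=0 → birth, X_1=5
t=1: X=5, d=3 → birth, X_2=6
t=2: X=6, d=3 → birth, X_3=7
t=3: X=7, d=4 → birth, X_4=8
t=4: X=8, d=1 → birth, X_5=9
t=5: X=9, d=2 → birth, X_6=10
t=6: X=10, d=0 → birth, X_7=11
t=7: X=11, d=0 → birth, X_8=12
t=8: X=12, d=7 → hold, X_9=12
t=9: X=12, d=1 → birth, X_10=13
t=10: X=13, d=5 → birth, X_11=14

no


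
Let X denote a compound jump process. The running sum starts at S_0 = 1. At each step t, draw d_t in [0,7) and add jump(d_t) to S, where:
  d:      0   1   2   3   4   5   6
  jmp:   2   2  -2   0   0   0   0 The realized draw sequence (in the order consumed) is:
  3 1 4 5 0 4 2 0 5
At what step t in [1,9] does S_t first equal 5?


5

t=0: S=1, d=3, jump=0, S_1=1
t=1: S=1, d=1, jump=2, S_2=3
t=2: S=3, d=4, jump=0, S_3=3
t=3: S=3, d=5, jump=0, S_4=3
t=4: S=3, d=0, jump=2, S_5=5
t=5: S=5, d=4, jump=0, S_6=5
t=6: S=5, d=2, jump=-2, S_7=3
t=7: S=3, d=0, jump=2, S_8=5
t=8: S=5, d=5, jump=0, S_9=5


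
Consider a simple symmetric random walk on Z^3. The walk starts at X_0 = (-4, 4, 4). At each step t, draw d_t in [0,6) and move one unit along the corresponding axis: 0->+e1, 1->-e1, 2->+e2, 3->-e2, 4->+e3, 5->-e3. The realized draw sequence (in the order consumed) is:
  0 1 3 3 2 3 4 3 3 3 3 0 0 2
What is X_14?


(-2, -1, 5)

t=0: X=(-4, 4, 4), d=0 → +e1, X_1=(-3, 4, 4)
t=1: X=(-3, 4, 4), d=1 → -e1, X_2=(-4, 4, 4)
t=2: X=(-4, 4, 4), d=3 → -e2, X_3=(-4, 3, 4)
t=3: X=(-4, 3, 4), d=3 → -e2, X_4=(-4, 2, 4)
t=4: X=(-4, 2, 4), d=2 → +e2, X_5=(-4, 3, 4)
t=5: X=(-4, 3, 4), d=3 → -e2, X_6=(-4, 2, 4)
t=6: X=(-4, 2, 4), d=4 → +e3, X_7=(-4, 2, 5)
t=7: X=(-4, 2, 5), d=3 → -e2, X_8=(-4, 1, 5)
t=8: X=(-4, 1, 5), d=3 → -e2, X_9=(-4, 0, 5)
t=9: X=(-4, 0, 5), d=3 → -e2, X_10=(-4, -1, 5)
t=10: X=(-4, -1, 5), d=3 → -e2, X_11=(-4, -2, 5)
t=11: X=(-4, -2, 5), d=0 → +e1, X_12=(-3, -2, 5)
t=12: X=(-3, -2, 5), d=0 → +e1, X_13=(-2, -2, 5)
t=13: X=(-2, -2, 5), d=2 → +e2, X_14=(-2, -1, 5)


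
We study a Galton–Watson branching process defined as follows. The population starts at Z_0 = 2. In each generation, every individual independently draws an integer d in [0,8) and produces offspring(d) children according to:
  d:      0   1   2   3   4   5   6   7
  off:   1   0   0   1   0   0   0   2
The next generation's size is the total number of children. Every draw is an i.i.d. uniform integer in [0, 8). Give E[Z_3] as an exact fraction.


1/4

Outcome values over d=0..7: [1, 0, 0, 1, 0, 0, 0, 2]
Σy = 4, Σy² = 6, M = 8
μ = 4/8 = 1/2,  σ² = 6/8 − (1/2)² = 1/2
E[Z_0] = 2
E[Z_1] = 1/2·E[Z_0] = 1
E[Z_2] = 1/2·E[Z_1] = 1/2
E[Z_3] = 1/2·E[Z_2] = 1/4


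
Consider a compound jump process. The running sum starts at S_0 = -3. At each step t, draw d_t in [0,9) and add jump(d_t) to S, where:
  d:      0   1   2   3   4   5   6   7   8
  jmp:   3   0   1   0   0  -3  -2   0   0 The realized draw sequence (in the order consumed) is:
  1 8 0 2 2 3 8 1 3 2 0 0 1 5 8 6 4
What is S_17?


4

t=0: S=-3, d=1, jump=0, S_1=-3
t=1: S=-3, d=8, jump=0, S_2=-3
t=2: S=-3, d=0, jump=3, S_3=0
t=3: S=0, d=2, jump=1, S_4=1
t=4: S=1, d=2, jump=1, S_5=2
t=5: S=2, d=3, jump=0, S_6=2
t=6: S=2, d=8, jump=0, S_7=2
t=7: S=2, d=1, jump=0, S_8=2
t=8: S=2, d=3, jump=0, S_9=2
t=9: S=2, d=2, jump=1, S_10=3
t=10: S=3, d=0, jump=3, S_11=6
t=11: S=6, d=0, jump=3, S_12=9
t=12: S=9, d=1, jump=0, S_13=9
t=13: S=9, d=5, jump=-3, S_14=6
t=14: S=6, d=8, jump=0, S_15=6
t=15: S=6, d=6, jump=-2, S_16=4
t=16: S=4, d=4, jump=0, S_17=4


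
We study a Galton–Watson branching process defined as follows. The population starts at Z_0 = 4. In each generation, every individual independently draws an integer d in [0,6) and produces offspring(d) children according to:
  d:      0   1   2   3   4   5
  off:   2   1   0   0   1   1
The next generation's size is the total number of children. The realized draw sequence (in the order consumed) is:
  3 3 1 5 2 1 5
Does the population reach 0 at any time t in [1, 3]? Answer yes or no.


no

gen 0: Z_0=4, draws=[3, 3, 1, 5], offspring=[0, 0, 1, 1], Z_1=2
gen 1: Z_1=2, draws=[2, 1], offspring=[0, 1], Z_2=1
gen 2: Z_2=1, draws=[5], offspring=[1], Z_3=1


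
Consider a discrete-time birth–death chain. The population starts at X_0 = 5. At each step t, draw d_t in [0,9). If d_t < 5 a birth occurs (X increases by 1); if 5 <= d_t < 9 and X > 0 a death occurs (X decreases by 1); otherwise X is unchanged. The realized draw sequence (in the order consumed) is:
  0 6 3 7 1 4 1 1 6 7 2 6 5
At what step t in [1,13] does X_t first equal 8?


t=0: X=5, d=0 → birth, X_1=6
t=1: X=6, d=6 → death, X_2=5
t=2: X=5, d=3 → birth, X_3=6
t=3: X=6, d=7 → death, X_4=5
t=4: X=5, d=1 → birth, X_5=6
t=5: X=6, d=4 → birth, X_6=7
t=6: X=7, d=1 → birth, X_7=8
t=7: X=8, d=1 → birth, X_8=9
t=8: X=9, d=6 → death, X_9=8
t=9: X=8, d=7 → death, X_10=7
t=10: X=7, d=2 → birth, X_11=8
t=11: X=8, d=6 → death, X_12=7
t=12: X=7, d=5 → death, X_13=6

7


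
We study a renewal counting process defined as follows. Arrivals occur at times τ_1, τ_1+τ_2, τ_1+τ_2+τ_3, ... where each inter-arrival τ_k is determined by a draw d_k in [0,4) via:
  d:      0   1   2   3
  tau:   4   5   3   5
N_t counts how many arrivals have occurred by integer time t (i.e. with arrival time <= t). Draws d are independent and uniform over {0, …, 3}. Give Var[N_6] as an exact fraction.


Inter-arrival values over d=0..3: [4, 5, 3, 5]
Each d has probability 1/4, so the pmf of τ is: f(3) = 1/4, f(4) = 1/4, f(5) = 1/2
Let p_n(j) = P(N_n = j), with p_0 = [1]. Condition on τ_1: p_n(0) = P(τ > n), and for j >= 1, p_n(j) = Σ_{k<=n} f(k)·p_{n−k}(j−1)
p_1 = [1]  (j = 0)
p_2 = [1]  (j = 0)
p_3 = [3/4, 1/4]  (j = 0..1)
p_4 = [1/2, 1/2]  (j = 0..1)
p_5 = [0, 1]  (j = 0..1)
p_6 = [0, 15/16, 1/16]  (j = 0..2)
E[N_6] = Σ j·p_6(j) = 17/16;  E[N_6²] = Σ j²·p_6(j) = 19/16
Var[N_6] = 19/16 − (17/16)² = 15/256

15/256


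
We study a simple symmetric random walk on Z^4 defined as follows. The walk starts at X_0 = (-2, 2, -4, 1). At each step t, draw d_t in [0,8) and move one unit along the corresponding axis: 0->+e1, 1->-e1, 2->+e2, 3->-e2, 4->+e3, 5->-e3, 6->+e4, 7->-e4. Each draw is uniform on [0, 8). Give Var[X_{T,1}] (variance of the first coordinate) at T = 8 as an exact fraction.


Outcome values over d=0..7: [1, -1, 0, 0, 0, 0, 0, 0]
Σy = 0, Σy² = 2, M = 8
μ = 0/8 = 0,  σ² = 2/8 − (0)² = 1/4
Independent increments: Var[X_8] = 8·σ² = 8·(1/4) = 2

2


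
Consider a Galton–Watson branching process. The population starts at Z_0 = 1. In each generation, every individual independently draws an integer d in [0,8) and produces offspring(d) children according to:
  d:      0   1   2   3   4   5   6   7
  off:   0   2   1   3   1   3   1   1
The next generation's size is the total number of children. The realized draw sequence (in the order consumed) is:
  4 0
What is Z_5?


gen 0: Z_0=1, draws=[4], offspring=[1], Z_1=1
gen 1: Z_1=1, draws=[0], offspring=[0], Z_2=0
gen 2: Z_2=0, draws=[], offspring=[], Z_3=0
gen 3: Z_3=0, draws=[], offspring=[], Z_4=0
gen 4: Z_4=0, draws=[], offspring=[], Z_5=0

0


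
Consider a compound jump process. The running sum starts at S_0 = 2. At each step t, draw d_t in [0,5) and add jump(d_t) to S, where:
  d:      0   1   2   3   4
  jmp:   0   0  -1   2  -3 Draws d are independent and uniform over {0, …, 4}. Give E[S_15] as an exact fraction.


Outcome values over d=0..4: [0, 0, -1, 2, -3]
Σy = -2, Σy² = 14, M = 5
μ = -2/5 = -2/5,  σ² = 14/5 − (-2/5)² = 66/25
E[S_15] = 2 + 15·(-2/5) = -4

-4


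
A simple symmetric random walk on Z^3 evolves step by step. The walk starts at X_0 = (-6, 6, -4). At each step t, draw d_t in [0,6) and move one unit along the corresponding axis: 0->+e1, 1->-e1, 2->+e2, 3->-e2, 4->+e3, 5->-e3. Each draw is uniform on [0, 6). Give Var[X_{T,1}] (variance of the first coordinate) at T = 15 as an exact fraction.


5

Outcome values over d=0..5: [1, -1, 0, 0, 0, 0]
Σy = 0, Σy² = 2, M = 6
μ = 0/6 = 0,  σ² = 2/6 − (0)² = 1/3
Independent increments: Var[X_15] = 15·σ² = 15·(1/3) = 5


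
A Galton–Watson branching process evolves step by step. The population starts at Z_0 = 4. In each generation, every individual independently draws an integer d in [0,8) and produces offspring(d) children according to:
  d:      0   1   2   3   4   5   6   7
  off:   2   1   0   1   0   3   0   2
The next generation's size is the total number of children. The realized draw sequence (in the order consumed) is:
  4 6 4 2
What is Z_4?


0

gen 0: Z_0=4, draws=[4, 6, 4, 2], offspring=[0, 0, 0, 0], Z_1=0
gen 1: Z_1=0, draws=[], offspring=[], Z_2=0
gen 2: Z_2=0, draws=[], offspring=[], Z_3=0
gen 3: Z_3=0, draws=[], offspring=[], Z_4=0


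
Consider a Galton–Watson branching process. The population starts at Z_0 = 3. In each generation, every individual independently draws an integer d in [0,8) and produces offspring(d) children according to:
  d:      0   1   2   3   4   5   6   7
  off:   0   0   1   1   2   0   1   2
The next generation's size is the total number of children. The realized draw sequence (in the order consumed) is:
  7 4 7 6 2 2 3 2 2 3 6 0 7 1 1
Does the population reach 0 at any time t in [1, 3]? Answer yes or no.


no

gen 0: Z_0=3, draws=[7, 4, 7], offspring=[2, 2, 2], Z_1=6
gen 1: Z_1=6, draws=[6, 2, 2, 3, 2, 2], offspring=[1, 1, 1, 1, 1, 1], Z_2=6
gen 2: Z_2=6, draws=[3, 6, 0, 7, 1, 1], offspring=[1, 1, 0, 2, 0, 0], Z_3=4


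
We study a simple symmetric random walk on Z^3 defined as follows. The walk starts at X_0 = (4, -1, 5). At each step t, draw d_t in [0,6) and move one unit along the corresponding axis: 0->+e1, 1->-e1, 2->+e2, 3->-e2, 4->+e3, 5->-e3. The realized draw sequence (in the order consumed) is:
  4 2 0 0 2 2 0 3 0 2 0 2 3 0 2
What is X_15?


(10, 3, 6)

t=0: X=(4, -1, 5), d=4 → +e3, X_1=(4, -1, 6)
t=1: X=(4, -1, 6), d=2 → +e2, X_2=(4, 0, 6)
t=2: X=(4, 0, 6), d=0 → +e1, X_3=(5, 0, 6)
t=3: X=(5, 0, 6), d=0 → +e1, X_4=(6, 0, 6)
t=4: X=(6, 0, 6), d=2 → +e2, X_5=(6, 1, 6)
t=5: X=(6, 1, 6), d=2 → +e2, X_6=(6, 2, 6)
t=6: X=(6, 2, 6), d=0 → +e1, X_7=(7, 2, 6)
t=7: X=(7, 2, 6), d=3 → -e2, X_8=(7, 1, 6)
t=8: X=(7, 1, 6), d=0 → +e1, X_9=(8, 1, 6)
t=9: X=(8, 1, 6), d=2 → +e2, X_10=(8, 2, 6)
t=10: X=(8, 2, 6), d=0 → +e1, X_11=(9, 2, 6)
t=11: X=(9, 2, 6), d=2 → +e2, X_12=(9, 3, 6)
t=12: X=(9, 3, 6), d=3 → -e2, X_13=(9, 2, 6)
t=13: X=(9, 2, 6), d=0 → +e1, X_14=(10, 2, 6)
t=14: X=(10, 2, 6), d=2 → +e2, X_15=(10, 3, 6)


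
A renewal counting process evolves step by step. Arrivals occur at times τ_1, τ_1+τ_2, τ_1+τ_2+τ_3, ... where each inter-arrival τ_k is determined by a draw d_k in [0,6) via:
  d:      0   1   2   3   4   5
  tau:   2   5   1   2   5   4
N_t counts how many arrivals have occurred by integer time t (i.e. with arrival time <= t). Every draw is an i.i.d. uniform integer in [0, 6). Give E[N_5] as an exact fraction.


10891/7776

Inter-arrival values over d=0..5: [2, 5, 1, 2, 5, 4]
Each d has probability 1/6, so the pmf of τ is: f(1) = 1/6, f(2) = 1/3, f(4) = 1/6, f(5) = 1/3
Renewal equation for m(n) = E[N_n]: condition on τ_1 = k (if k <= n, one arrival plus a fresh copy on the remaining n−k steps): m(n) = F(n) + Σ_{k<=n} f(k)·m(n−k), where F(n) = P(τ <= n) and m(0) = 0
m(1) = F(1) = 1/6
m(2) = F(2) + f(1)·m(1) = 1/2 + 1/6·1/6 = 19/36
m(3) = F(3) + f(1)·m(2) + f(2)·m(1) = 1/2 + 1/6·19/36 + 1/3·1/6 = 139/216
m(4) = F(4) + f(1)·m(3) + f(2)·m(2) = 2/3 + 1/6·139/216 + 1/3·19/36 = 1231/1296
m(5) = F(5) + f(1)·m(4) + f(2)·m(3) + f(4)·m(1) = 1 + 1/6·1231/1296 + 1/3·139/216 + 1/6·1/6 = 10891/7776
E[N_5] = m(5) = 10891/7776


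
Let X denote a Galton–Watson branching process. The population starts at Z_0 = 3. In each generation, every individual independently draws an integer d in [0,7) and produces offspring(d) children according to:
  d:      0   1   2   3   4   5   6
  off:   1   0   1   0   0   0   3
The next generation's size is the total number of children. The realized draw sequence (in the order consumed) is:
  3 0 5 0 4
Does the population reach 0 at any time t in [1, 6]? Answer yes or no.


yes

gen 0: Z_0=3, draws=[3, 0, 5], offspring=[0, 1, 0], Z_1=1
gen 1: Z_1=1, draws=[0], offspring=[1], Z_2=1
gen 2: Z_2=1, draws=[4], offspring=[0], Z_3=0
gen 3: Z_3=0, draws=[], offspring=[], Z_4=0
gen 4: Z_4=0, draws=[], offspring=[], Z_5=0
gen 5: Z_5=0, draws=[], offspring=[], Z_6=0


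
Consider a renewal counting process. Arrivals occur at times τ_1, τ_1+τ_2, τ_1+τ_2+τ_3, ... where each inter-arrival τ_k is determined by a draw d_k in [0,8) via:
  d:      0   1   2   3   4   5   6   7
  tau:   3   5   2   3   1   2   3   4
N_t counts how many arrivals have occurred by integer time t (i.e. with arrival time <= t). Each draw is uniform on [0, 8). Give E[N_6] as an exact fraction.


483737/262144

Inter-arrival values over d=0..7: [3, 5, 2, 3, 1, 2, 3, 4]
Each d has probability 1/8, so the pmf of τ is: f(1) = 1/8, f(2) = 1/4, f(3) = 3/8, f(4) = 1/8, f(5) = 1/8
Renewal equation for m(n) = E[N_n]: condition on τ_1 = k (if k <= n, one arrival plus a fresh copy on the remaining n−k steps): m(n) = F(n) + Σ_{k<=n} f(k)·m(n−k), where F(n) = P(τ <= n) and m(0) = 0
m(1) = F(1) = 1/8
m(2) = F(2) + f(1)·m(1) = 3/8 + 1/8·1/8 = 25/64
m(3) = F(3) + f(1)·m(2) + f(2)·m(1) = 3/4 + 1/8·25/64 + 1/4·1/8 = 425/512
m(4) = F(4) + f(1)·m(3) + f(2)·m(2) + f(3)·m(1) = 7/8 + 1/8·425/512 + 1/4·25/64 + 3/8·1/8 = 4601/4096
m(5) = F(5) + f(1)·m(4) + f(2)·m(3) + f(3)·m(2) + f(4)·m(1) = 1 + 1/8·4601/4096 + 1/4·425/512 + 3/8·25/64 + 1/8·1/8 = 49481/32768
m(6) = F(6) + f(1)·m(5) + f(2)·m(4) + f(3)·m(3) + f(4)·m(2) + f(5)·m(1) = 1 + 1/8·49481/32768 + 1/4·4601/4096 + 3/8·425/512 + 1/8·25/64 + 1/8·1/8 = 483737/262144
E[N_6] = m(6) = 483737/262144


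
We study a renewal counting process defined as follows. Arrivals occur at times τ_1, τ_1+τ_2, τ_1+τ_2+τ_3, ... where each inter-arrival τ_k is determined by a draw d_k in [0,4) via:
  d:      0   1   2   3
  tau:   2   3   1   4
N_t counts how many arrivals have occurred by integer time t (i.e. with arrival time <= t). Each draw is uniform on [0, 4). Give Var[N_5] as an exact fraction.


Inter-arrival values over d=0..3: [2, 3, 1, 4]
Each d has probability 1/4, so the pmf of τ is: f(1) = 1/4, f(2) = 1/4, f(3) = 1/4, f(4) = 1/4
Let p_n(j) = P(N_n = j), with p_0 = [1]. Condition on τ_1: p_n(0) = P(τ > n), and for j >= 1, p_n(j) = Σ_{k<=n} f(k)·p_{n−k}(j−1)
p_1 = [3/4, 1/4]  (j = 0..1)
p_2 = [1/2, 7/16, 1/16]  (j = 0..2)
p_3 = [1/4, 9/16, 11/64, 1/64]  (j = 0..3)
p_4 = [0, 5/8, 5/16, 15/256, 1/256]  (j = 0..4)
p_5 = [0, 3/8, 15/32, 35/256, 19/1024, 1/1024]  (j = 0..5)
E[N_5] = Σ j·p_5(j) = 1845/1024;  E[N_5²] = Σ j²·p_5(j) = 3893/1024
Var[N_5] = 3893/1024 − (1845/1024)² = 582407/1048576

582407/1048576


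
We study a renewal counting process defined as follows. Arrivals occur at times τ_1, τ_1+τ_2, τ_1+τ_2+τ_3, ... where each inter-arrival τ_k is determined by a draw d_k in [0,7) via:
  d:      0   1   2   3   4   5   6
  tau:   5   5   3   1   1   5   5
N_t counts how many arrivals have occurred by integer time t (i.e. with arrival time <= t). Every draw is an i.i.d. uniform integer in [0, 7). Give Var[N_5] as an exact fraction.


Inter-arrival values over d=0..6: [5, 5, 3, 1, 1, 5, 5]
Each d has probability 1/7, so the pmf of τ is: f(1) = 2/7, f(3) = 1/7, f(5) = 4/7
Let p_n(j) = P(N_n = j), with p_0 = [1]. Condition on τ_1: p_n(0) = P(τ > n), and for j >= 1, p_n(j) = Σ_{k<=n} f(k)·p_{n−k}(j−1)
p_1 = [5/7, 2/7]  (j = 0..1)
p_2 = [5/7, 10/49, 4/49]  (j = 0..2)
p_3 = [4/7, 17/49, 20/343, 8/343]  (j = 0..3)
p_4 = [4/7, 13/49, 48/343, 40/2401, 16/2401]  (j = 0..4)
p_5 = [0, 41/49, 36/343, 124/2401, 80/16807, 32/16807]  (j = 0..5)
E[N_5] = Σ j·p_5(j) = 20675/16807;  E[N_5²] = Σ j²·p_5(j) = 31011/16807
Var[N_5] = 31011/16807 − (20675/16807)² = 93746252/282475249

93746252/282475249


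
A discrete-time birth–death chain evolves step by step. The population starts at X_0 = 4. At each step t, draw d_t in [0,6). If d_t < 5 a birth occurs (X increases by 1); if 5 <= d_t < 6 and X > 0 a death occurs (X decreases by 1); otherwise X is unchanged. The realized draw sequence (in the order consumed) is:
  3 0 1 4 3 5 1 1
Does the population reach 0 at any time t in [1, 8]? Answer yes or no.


no

t=0: X=4, d=3 → birth, X_1=5
t=1: X=5, d=0 → birth, X_2=6
t=2: X=6, d=1 → birth, X_3=7
t=3: X=7, d=4 → birth, X_4=8
t=4: X=8, d=3 → birth, X_5=9
t=5: X=9, d=5 → death, X_6=8
t=6: X=8, d=1 → birth, X_7=9
t=7: X=9, d=1 → birth, X_8=10


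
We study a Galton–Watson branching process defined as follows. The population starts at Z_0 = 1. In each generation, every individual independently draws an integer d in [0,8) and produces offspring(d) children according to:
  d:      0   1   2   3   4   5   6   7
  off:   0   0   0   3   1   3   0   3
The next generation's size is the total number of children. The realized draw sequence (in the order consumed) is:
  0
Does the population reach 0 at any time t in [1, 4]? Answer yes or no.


gen 0: Z_0=1, draws=[0], offspring=[0], Z_1=0
gen 1: Z_1=0, draws=[], offspring=[], Z_2=0
gen 2: Z_2=0, draws=[], offspring=[], Z_3=0
gen 3: Z_3=0, draws=[], offspring=[], Z_4=0

yes


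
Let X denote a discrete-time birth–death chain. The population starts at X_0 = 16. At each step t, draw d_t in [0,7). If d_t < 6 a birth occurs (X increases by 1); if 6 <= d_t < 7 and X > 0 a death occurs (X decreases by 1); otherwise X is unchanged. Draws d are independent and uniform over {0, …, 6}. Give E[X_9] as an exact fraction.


X can drop by at most 1 per step and X_0 = 16 > T = 9, so X_t >= 16 − t >= 7 > 0 for every t <= 9: the floor at 0 (the 'and X > 0' condition) never binds. Hence X_9 = X_0 + Σ_{t<9} Y_t with i.i.d. increments Y_t = y(d_t) ∈ {+1, −1, 0}.
Outcome values over d=0..6: [1, 1, 1, 1, 1, 1, -1]
Σy = 5, Σy² = 7, M = 7
μ = 5/7 = 5/7,  σ² = 7/7 − (5/7)² = 24/49
E[X_9] = 16 + 9·(5/7) = 157/7

157/7


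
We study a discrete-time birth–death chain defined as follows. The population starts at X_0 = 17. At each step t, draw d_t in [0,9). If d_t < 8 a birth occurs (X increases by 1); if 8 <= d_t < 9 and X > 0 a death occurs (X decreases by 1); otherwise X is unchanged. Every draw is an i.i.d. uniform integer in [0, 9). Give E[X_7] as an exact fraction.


202/9

X can drop by at most 1 per step and X_0 = 17 > T = 7, so X_t >= 17 − t >= 10 > 0 for every t <= 7: the floor at 0 (the 'and X > 0' condition) never binds. Hence X_7 = X_0 + Σ_{t<7} Y_t with i.i.d. increments Y_t = y(d_t) ∈ {+1, −1, 0}.
Outcome values over d=0..8: [1, 1, 1, 1, 1, 1, 1, 1, -1]
Σy = 7, Σy² = 9, M = 9
μ = 7/9 = 7/9,  σ² = 9/9 − (7/9)² = 32/81
E[X_7] = 17 + 7·(7/9) = 202/9


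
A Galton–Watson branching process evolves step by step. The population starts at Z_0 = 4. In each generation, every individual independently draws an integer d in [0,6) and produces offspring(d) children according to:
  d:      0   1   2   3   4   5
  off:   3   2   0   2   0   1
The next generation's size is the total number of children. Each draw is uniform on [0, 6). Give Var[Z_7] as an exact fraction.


Outcome values over d=0..5: [3, 2, 0, 2, 0, 1]
Σy = 8, Σy² = 18, M = 6
μ = 8/6 = 4/3,  σ² = 18/6 − (4/3)² = 11/9
V_0 = 0, E_0 = 4
V_1 = 11/9·E_0 + (4/3)²·V_0 = 44/9;  E_1 = 16/3
V_2 = 11/9·E_1 + (4/3)²·V_1 = 1232/81;  E_2 = 64/9
V_3 = 11/9·E_2 + (4/3)²·V_2 = 26048/729;  E_3 = 256/27
V_4 = 11/9·E_3 + (4/3)²·V_3 = 492800/6561;  E_4 = 1024/81
V_5 = 11/9·E_4 + (4/3)²·V_4 = 8797184/59049;  E_5 = 4096/243
V_6 = 11/9·E_5 + (4/3)²·V_5 = 151703552/531441;  E_6 = 16384/729
V_7 = 11/9·E_6 + (4/3)²·V_6 = 2558640128/4782969;  E_7 = 65536/2187

2558640128/4782969


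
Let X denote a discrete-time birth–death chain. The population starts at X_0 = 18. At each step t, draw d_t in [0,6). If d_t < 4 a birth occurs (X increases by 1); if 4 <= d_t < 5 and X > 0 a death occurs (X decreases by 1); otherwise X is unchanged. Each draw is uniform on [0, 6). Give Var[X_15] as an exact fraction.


35/4

X can drop by at most 1 per step and X_0 = 18 > T = 15, so X_t >= 18 − t >= 3 > 0 for every t <= 15: the floor at 0 (the 'and X > 0' condition) never binds. Hence X_15 = X_0 + Σ_{t<15} Y_t with i.i.d. increments Y_t = y(d_t) ∈ {+1, −1, 0}.
Outcome values over d=0..5: [1, 1, 1, 1, -1, 0]
Σy = 3, Σy² = 5, M = 6
μ = 3/6 = 1/2,  σ² = 5/6 − (1/2)² = 7/12
Independent increments: Var[X_15] = 15·σ² = 15·(7/12) = 35/4


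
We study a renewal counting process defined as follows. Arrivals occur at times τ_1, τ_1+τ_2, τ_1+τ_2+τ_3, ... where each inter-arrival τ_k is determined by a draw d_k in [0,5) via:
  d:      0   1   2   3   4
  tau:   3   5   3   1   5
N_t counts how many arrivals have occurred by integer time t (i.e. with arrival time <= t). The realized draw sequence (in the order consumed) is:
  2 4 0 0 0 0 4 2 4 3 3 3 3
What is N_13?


draw d_1=2: τ_1=3, arrival time A_1=3
draw d_2=4: τ_2=5, arrival time A_2=8
draw d_3=0: τ_3=3, arrival time A_3=11
draw d_4=0: τ_4=3, arrival time A_4=14
draw d_5=0: τ_5=3, arrival time A_5=17
draw d_6=0: τ_6=3, arrival time A_6=20
draw d_7=4: τ_7=5, arrival time A_7=25
draw d_8=2: τ_8=3, arrival time A_8=28
draw d_9=4: τ_9=5, arrival time A_9=33
draw d_10=3: τ_10=1, arrival time A_10=34
draw d_11=3: τ_11=1, arrival time A_11=35
draw d_12=3: τ_12=1, arrival time A_12=36
draw d_13=3: τ_13=1, arrival time A_13=37
N_t over t=0..13: 0:0 1:0 2:0 3:1 4:1 5:1 6:1 7:1 8:2 9:2 10:2 11:3 12:3 13:3

3


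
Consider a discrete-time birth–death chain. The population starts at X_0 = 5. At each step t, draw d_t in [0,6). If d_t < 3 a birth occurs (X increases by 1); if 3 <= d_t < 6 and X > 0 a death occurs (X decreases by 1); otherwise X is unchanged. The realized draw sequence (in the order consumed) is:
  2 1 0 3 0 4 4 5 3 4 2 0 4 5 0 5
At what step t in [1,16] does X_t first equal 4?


9

t=0: X=5, d=2 → birth, X_1=6
t=1: X=6, d=1 → birth, X_2=7
t=2: X=7, d=0 → birth, X_3=8
t=3: X=8, d=3 → death, X_4=7
t=4: X=7, d=0 → birth, X_5=8
t=5: X=8, d=4 → death, X_6=7
t=6: X=7, d=4 → death, X_7=6
t=7: X=6, d=5 → death, X_8=5
t=8: X=5, d=3 → death, X_9=4
t=9: X=4, d=4 → death, X_10=3
t=10: X=3, d=2 → birth, X_11=4
t=11: X=4, d=0 → birth, X_12=5
t=12: X=5, d=4 → death, X_13=4
t=13: X=4, d=5 → death, X_14=3
t=14: X=3, d=0 → birth, X_15=4
t=15: X=4, d=5 → death, X_16=3


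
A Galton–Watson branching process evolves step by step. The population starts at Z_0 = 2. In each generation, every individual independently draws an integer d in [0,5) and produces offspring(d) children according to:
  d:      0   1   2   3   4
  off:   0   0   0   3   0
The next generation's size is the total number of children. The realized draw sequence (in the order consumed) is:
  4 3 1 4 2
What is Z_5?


0

gen 0: Z_0=2, draws=[4, 3], offspring=[0, 3], Z_1=3
gen 1: Z_1=3, draws=[1, 4, 2], offspring=[0, 0, 0], Z_2=0
gen 2: Z_2=0, draws=[], offspring=[], Z_3=0
gen 3: Z_3=0, draws=[], offspring=[], Z_4=0
gen 4: Z_4=0, draws=[], offspring=[], Z_5=0


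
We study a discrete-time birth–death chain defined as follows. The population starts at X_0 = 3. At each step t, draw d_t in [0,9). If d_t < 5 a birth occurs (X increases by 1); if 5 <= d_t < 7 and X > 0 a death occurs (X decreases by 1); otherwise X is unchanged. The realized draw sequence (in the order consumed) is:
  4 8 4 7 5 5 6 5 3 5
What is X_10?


t=0: X=3, d=4 → birth, X_1=4
t=1: X=4, d=8 → hold, X_2=4
t=2: X=4, d=4 → birth, X_3=5
t=3: X=5, d=7 → hold, X_4=5
t=4: X=5, d=5 → death, X_5=4
t=5: X=4, d=5 → death, X_6=3
t=6: X=3, d=6 → death, X_7=2
t=7: X=2, d=5 → death, X_8=1
t=8: X=1, d=3 → birth, X_9=2
t=9: X=2, d=5 → death, X_10=1

1


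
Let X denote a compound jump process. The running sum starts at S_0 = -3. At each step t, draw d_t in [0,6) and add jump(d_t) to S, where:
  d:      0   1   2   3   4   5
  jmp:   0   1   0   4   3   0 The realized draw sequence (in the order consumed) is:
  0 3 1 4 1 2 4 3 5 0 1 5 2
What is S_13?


t=0: S=-3, d=0, jump=0, S_1=-3
t=1: S=-3, d=3, jump=4, S_2=1
t=2: S=1, d=1, jump=1, S_3=2
t=3: S=2, d=4, jump=3, S_4=5
t=4: S=5, d=1, jump=1, S_5=6
t=5: S=6, d=2, jump=0, S_6=6
t=6: S=6, d=4, jump=3, S_7=9
t=7: S=9, d=3, jump=4, S_8=13
t=8: S=13, d=5, jump=0, S_9=13
t=9: S=13, d=0, jump=0, S_10=13
t=10: S=13, d=1, jump=1, S_11=14
t=11: S=14, d=5, jump=0, S_12=14
t=12: S=14, d=2, jump=0, S_13=14

14


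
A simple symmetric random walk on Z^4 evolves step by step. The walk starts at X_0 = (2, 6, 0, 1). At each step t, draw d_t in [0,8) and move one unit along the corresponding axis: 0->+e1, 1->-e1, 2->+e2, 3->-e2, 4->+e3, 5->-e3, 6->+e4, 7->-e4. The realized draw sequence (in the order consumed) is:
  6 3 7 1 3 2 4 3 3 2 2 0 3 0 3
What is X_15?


(3, 3, 1, 1)

t=0: X=(2, 6, 0, 1), d=6 → +e4, X_1=(2, 6, 0, 2)
t=1: X=(2, 6, 0, 2), d=3 → -e2, X_2=(2, 5, 0, 2)
t=2: X=(2, 5, 0, 2), d=7 → -e4, X_3=(2, 5, 0, 1)
t=3: X=(2, 5, 0, 1), d=1 → -e1, X_4=(1, 5, 0, 1)
t=4: X=(1, 5, 0, 1), d=3 → -e2, X_5=(1, 4, 0, 1)
t=5: X=(1, 4, 0, 1), d=2 → +e2, X_6=(1, 5, 0, 1)
t=6: X=(1, 5, 0, 1), d=4 → +e3, X_7=(1, 5, 1, 1)
t=7: X=(1, 5, 1, 1), d=3 → -e2, X_8=(1, 4, 1, 1)
t=8: X=(1, 4, 1, 1), d=3 → -e2, X_9=(1, 3, 1, 1)
t=9: X=(1, 3, 1, 1), d=2 → +e2, X_10=(1, 4, 1, 1)
t=10: X=(1, 4, 1, 1), d=2 → +e2, X_11=(1, 5, 1, 1)
t=11: X=(1, 5, 1, 1), d=0 → +e1, X_12=(2, 5, 1, 1)
t=12: X=(2, 5, 1, 1), d=3 → -e2, X_13=(2, 4, 1, 1)
t=13: X=(2, 4, 1, 1), d=0 → +e1, X_14=(3, 4, 1, 1)
t=14: X=(3, 4, 1, 1), d=3 → -e2, X_15=(3, 3, 1, 1)


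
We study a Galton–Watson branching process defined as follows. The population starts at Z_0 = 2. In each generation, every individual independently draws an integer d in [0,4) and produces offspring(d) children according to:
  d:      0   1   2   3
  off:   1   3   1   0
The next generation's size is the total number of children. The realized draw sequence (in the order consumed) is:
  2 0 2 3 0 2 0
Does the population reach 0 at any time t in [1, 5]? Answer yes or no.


gen 0: Z_0=2, draws=[2, 0], offspring=[1, 1], Z_1=2
gen 1: Z_1=2, draws=[2, 3], offspring=[1, 0], Z_2=1
gen 2: Z_2=1, draws=[0], offspring=[1], Z_3=1
gen 3: Z_3=1, draws=[2], offspring=[1], Z_4=1
gen 4: Z_4=1, draws=[0], offspring=[1], Z_5=1

no


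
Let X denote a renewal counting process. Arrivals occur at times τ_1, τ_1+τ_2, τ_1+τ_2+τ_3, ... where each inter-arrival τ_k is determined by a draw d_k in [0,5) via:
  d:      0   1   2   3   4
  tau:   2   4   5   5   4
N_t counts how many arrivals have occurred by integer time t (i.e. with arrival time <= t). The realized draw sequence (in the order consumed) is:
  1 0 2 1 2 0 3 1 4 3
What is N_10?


2

draw d_1=1: τ_1=4, arrival time A_1=4
draw d_2=0: τ_2=2, arrival time A_2=6
draw d_3=2: τ_3=5, arrival time A_3=11
draw d_4=1: τ_4=4, arrival time A_4=15
draw d_5=2: τ_5=5, arrival time A_5=20
draw d_6=0: τ_6=2, arrival time A_6=22
draw d_7=3: τ_7=5, arrival time A_7=27
draw d_8=1: τ_8=4, arrival time A_8=31
draw d_9=4: τ_9=4, arrival time A_9=35
draw d_10=3: τ_10=5, arrival time A_10=40
N_t over t=0..10: 0:0 1:0 2:0 3:0 4:1 5:1 6:2 7:2 8:2 9:2 10:2


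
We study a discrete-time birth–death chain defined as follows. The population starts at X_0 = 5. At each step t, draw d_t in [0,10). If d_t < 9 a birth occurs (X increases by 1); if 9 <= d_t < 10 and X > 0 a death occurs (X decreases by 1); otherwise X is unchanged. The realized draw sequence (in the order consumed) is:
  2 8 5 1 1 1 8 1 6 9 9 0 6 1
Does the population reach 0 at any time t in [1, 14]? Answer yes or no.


t=0: X=5, d=2 → birth, X_1=6
t=1: X=6, d=8 → birth, X_2=7
t=2: X=7, d=5 → birth, X_3=8
t=3: X=8, d=1 → birth, X_4=9
t=4: X=9, d=1 → birth, X_5=10
t=5: X=10, d=1 → birth, X_6=11
t=6: X=11, d=8 → birth, X_7=12
t=7: X=12, d=1 → birth, X_8=13
t=8: X=13, d=6 → birth, X_9=14
t=9: X=14, d=9 → death, X_10=13
t=10: X=13, d=9 → death, X_11=12
t=11: X=12, d=0 → birth, X_12=13
t=12: X=13, d=6 → birth, X_13=14
t=13: X=14, d=1 → birth, X_14=15

no


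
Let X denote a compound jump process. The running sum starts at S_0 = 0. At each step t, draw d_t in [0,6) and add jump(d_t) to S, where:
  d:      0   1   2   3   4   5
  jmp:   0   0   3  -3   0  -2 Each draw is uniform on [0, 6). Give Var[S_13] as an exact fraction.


Outcome values over d=0..5: [0, 0, 3, -3, 0, -2]
Σy = -2, Σy² = 22, M = 6
μ = -2/6 = -1/3,  σ² = 22/6 − (-1/3)² = 32/9
Independent increments: Var[S_13] = 13·σ² = 13·(32/9) = 416/9

416/9


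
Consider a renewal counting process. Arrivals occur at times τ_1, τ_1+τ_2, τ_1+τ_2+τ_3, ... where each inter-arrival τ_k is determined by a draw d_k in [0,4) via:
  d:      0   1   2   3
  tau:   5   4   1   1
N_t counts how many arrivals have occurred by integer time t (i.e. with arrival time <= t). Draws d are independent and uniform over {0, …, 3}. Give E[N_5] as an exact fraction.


Inter-arrival values over d=0..3: [5, 4, 1, 1]
Each d has probability 1/4, so the pmf of τ is: f(1) = 1/2, f(4) = 1/4, f(5) = 1/4
Renewal equation for m(n) = E[N_n]: condition on τ_1 = k (if k <= n, one arrival plus a fresh copy on the remaining n−k steps): m(n) = F(n) + Σ_{k<=n} f(k)·m(n−k), where F(n) = P(τ <= n) and m(0) = 0
m(1) = F(1) = 1/2
m(2) = F(2) + f(1)·m(1) = 1/2 + 1/2·1/2 = 3/4
m(3) = F(3) + f(1)·m(2) = 1/2 + 1/2·3/4 = 7/8
m(4) = F(4) + f(1)·m(3) = 3/4 + 1/2·7/8 = 19/16
m(5) = F(5) + f(1)·m(4) + f(4)·m(1) = 1 + 1/2·19/16 + 1/4·1/2 = 55/32
E[N_5] = m(5) = 55/32

55/32


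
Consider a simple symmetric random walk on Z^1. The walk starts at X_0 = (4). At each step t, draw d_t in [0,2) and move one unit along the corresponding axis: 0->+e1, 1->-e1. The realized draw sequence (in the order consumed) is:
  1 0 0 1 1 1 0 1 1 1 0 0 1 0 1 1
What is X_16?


t=0: X=(4), d=1 → -e1, X_1=(3)
t=1: X=(3), d=0 → +e1, X_2=(4)
t=2: X=(4), d=0 → +e1, X_3=(5)
t=3: X=(5), d=1 → -e1, X_4=(4)
t=4: X=(4), d=1 → -e1, X_5=(3)
t=5: X=(3), d=1 → -e1, X_6=(2)
t=6: X=(2), d=0 → +e1, X_7=(3)
t=7: X=(3), d=1 → -e1, X_8=(2)
t=8: X=(2), d=1 → -e1, X_9=(1)
t=9: X=(1), d=1 → -e1, X_10=(0)
t=10: X=(0), d=0 → +e1, X_11=(1)
t=11: X=(1), d=0 → +e1, X_12=(2)
t=12: X=(2), d=1 → -e1, X_13=(1)
t=13: X=(1), d=0 → +e1, X_14=(2)
t=14: X=(2), d=1 → -e1, X_15=(1)
t=15: X=(1), d=1 → -e1, X_16=(0)

(0)


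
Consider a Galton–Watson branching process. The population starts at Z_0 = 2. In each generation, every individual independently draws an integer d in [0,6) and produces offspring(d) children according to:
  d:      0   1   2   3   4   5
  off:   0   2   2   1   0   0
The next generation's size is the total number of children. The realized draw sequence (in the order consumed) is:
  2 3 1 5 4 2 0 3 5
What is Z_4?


1

gen 0: Z_0=2, draws=[2, 3], offspring=[2, 1], Z_1=3
gen 1: Z_1=3, draws=[1, 5, 4], offspring=[2, 0, 0], Z_2=2
gen 2: Z_2=2, draws=[2, 0], offspring=[2, 0], Z_3=2
gen 3: Z_3=2, draws=[3, 5], offspring=[1, 0], Z_4=1


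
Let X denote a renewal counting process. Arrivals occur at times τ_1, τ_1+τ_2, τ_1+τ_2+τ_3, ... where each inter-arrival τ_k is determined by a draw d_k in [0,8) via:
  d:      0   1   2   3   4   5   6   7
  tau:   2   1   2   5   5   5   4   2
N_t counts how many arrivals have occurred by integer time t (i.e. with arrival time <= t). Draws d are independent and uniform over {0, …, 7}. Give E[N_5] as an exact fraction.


44457/32768

Inter-arrival values over d=0..7: [2, 1, 2, 5, 5, 5, 4, 2]
Each d has probability 1/8, so the pmf of τ is: f(1) = 1/8, f(2) = 3/8, f(4) = 1/8, f(5) = 3/8
Renewal equation for m(n) = E[N_n]: condition on τ_1 = k (if k <= n, one arrival plus a fresh copy on the remaining n−k steps): m(n) = F(n) + Σ_{k<=n} f(k)·m(n−k), where F(n) = P(τ <= n) and m(0) = 0
m(1) = F(1) = 1/8
m(2) = F(2) + f(1)·m(1) = 1/2 + 1/8·1/8 = 33/64
m(3) = F(3) + f(1)·m(2) + f(2)·m(1) = 1/2 + 1/8·33/64 + 3/8·1/8 = 313/512
m(4) = F(4) + f(1)·m(3) + f(2)·m(2) = 5/8 + 1/8·313/512 + 3/8·33/64 = 3665/4096
m(5) = F(5) + f(1)·m(4) + f(2)·m(3) + f(4)·m(1) = 1 + 1/8·3665/4096 + 3/8·313/512 + 1/8·1/8 = 44457/32768
E[N_5] = m(5) = 44457/32768


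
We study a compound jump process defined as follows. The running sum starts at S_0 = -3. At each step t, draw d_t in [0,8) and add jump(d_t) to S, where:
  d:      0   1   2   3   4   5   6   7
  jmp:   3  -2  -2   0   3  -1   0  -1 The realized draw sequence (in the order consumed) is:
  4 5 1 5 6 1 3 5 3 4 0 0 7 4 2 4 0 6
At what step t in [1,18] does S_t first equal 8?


17

t=0: S=-3, d=4, jump=3, S_1=0
t=1: S=0, d=5, jump=-1, S_2=-1
t=2: S=-1, d=1, jump=-2, S_3=-3
t=3: S=-3, d=5, jump=-1, S_4=-4
t=4: S=-4, d=6, jump=0, S_5=-4
t=5: S=-4, d=1, jump=-2, S_6=-6
t=6: S=-6, d=3, jump=0, S_7=-6
t=7: S=-6, d=5, jump=-1, S_8=-7
t=8: S=-7, d=3, jump=0, S_9=-7
t=9: S=-7, d=4, jump=3, S_10=-4
t=10: S=-4, d=0, jump=3, S_11=-1
t=11: S=-1, d=0, jump=3, S_12=2
t=12: S=2, d=7, jump=-1, S_13=1
t=13: S=1, d=4, jump=3, S_14=4
t=14: S=4, d=2, jump=-2, S_15=2
t=15: S=2, d=4, jump=3, S_16=5
t=16: S=5, d=0, jump=3, S_17=8
t=17: S=8, d=6, jump=0, S_18=8


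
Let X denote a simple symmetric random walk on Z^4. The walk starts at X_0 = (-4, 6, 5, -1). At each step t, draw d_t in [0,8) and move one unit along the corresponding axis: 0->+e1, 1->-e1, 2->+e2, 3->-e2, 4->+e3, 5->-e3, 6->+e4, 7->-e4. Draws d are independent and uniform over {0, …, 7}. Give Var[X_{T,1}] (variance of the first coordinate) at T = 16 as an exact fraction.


4

Outcome values over d=0..7: [1, -1, 0, 0, 0, 0, 0, 0]
Σy = 0, Σy² = 2, M = 8
μ = 0/8 = 0,  σ² = 2/8 − (0)² = 1/4
Independent increments: Var[X_16] = 16·σ² = 16·(1/4) = 4


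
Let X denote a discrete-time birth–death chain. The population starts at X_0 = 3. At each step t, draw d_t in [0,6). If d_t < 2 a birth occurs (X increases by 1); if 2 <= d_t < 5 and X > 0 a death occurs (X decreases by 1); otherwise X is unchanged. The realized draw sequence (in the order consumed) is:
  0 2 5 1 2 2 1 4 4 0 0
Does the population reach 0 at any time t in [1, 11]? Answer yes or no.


no

t=0: X=3, d=0 → birth, X_1=4
t=1: X=4, d=2 → death, X_2=3
t=2: X=3, d=5 → hold, X_3=3
t=3: X=3, d=1 → birth, X_4=4
t=4: X=4, d=2 → death, X_5=3
t=5: X=3, d=2 → death, X_6=2
t=6: X=2, d=1 → birth, X_7=3
t=7: X=3, d=4 → death, X_8=2
t=8: X=2, d=4 → death, X_9=1
t=9: X=1, d=0 → birth, X_10=2
t=10: X=2, d=0 → birth, X_11=3


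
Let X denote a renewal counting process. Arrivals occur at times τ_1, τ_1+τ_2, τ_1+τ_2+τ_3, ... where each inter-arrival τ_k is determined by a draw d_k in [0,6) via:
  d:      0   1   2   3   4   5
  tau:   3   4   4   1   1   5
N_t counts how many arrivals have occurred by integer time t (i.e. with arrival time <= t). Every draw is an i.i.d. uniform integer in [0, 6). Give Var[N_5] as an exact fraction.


119609/236196

Inter-arrival values over d=0..5: [3, 4, 4, 1, 1, 5]
Each d has probability 1/6, so the pmf of τ is: f(1) = 1/3, f(3) = 1/6, f(4) = 1/3, f(5) = 1/6
Let p_n(j) = P(N_n = j), with p_0 = [1]. Condition on τ_1: p_n(0) = P(τ > n), and for j >= 1, p_n(j) = Σ_{k<=n} f(k)·p_{n−k}(j−1)
p_1 = [2/3, 1/3]  (j = 0..1)
p_2 = [2/3, 2/9, 1/9]  (j = 0..2)
p_3 = [1/2, 7/18, 2/27, 1/27]  (j = 0..3)
p_4 = [1/6, 11/18, 5/27, 2/81, 1/81]  (j = 0..4)
p_5 = [0, 5/9, 19/54, 13/162, 2/243, 1/243]  (j = 0..5)
E[N_5] = Σ j·p_5(j) = 755/486;  E[N_5²] = Σ j²·p_5(j) = 473/162
Var[N_5] = 473/162 − (755/486)² = 119609/236196


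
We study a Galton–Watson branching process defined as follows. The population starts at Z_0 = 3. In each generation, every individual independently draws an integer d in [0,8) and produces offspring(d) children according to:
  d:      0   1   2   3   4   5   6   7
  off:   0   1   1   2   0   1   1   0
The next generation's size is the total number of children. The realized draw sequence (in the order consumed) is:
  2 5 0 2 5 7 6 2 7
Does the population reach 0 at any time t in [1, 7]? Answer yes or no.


yes

gen 0: Z_0=3, draws=[2, 5, 0], offspring=[1, 1, 0], Z_1=2
gen 1: Z_1=2, draws=[2, 5], offspring=[1, 1], Z_2=2
gen 2: Z_2=2, draws=[7, 6], offspring=[0, 1], Z_3=1
gen 3: Z_3=1, draws=[2], offspring=[1], Z_4=1
gen 4: Z_4=1, draws=[7], offspring=[0], Z_5=0
gen 5: Z_5=0, draws=[], offspring=[], Z_6=0
gen 6: Z_6=0, draws=[], offspring=[], Z_7=0


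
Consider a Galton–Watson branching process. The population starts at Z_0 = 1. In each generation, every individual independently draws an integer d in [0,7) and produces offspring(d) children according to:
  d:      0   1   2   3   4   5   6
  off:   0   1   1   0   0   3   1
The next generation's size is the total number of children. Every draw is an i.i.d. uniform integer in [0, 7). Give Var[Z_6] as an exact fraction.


26497995264/13841287201

Outcome values over d=0..6: [0, 1, 1, 0, 0, 3, 1]
Σy = 6, Σy² = 12, M = 7
μ = 6/7 = 6/7,  σ² = 12/7 − (6/7)² = 48/49
V_0 = 0, E_0 = 1
V_1 = 48/49·E_0 + (6/7)²·V_0 = 48/49;  E_1 = 6/7
V_2 = 48/49·E_1 + (6/7)²·V_1 = 3744/2401;  E_2 = 36/49
V_3 = 48/49·E_2 + (6/7)²·V_2 = 219456/117649;  E_3 = 216/343
V_4 = 48/49·E_3 + (6/7)²·V_3 = 11456640/5764801;  E_4 = 1296/2401
V_5 = 48/49·E_4 + (6/7)²·V_4 = 561800448/282475249;  E_5 = 7776/16807
V_6 = 48/49·E_5 + (6/7)²·V_5 = 26497995264/13841287201;  E_6 = 46656/117649
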